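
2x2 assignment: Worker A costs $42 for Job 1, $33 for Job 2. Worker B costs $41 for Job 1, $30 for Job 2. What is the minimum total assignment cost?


Option 1: A->1 + B->2 = $42 + $30 = $72
Option 2: A->2 + B->1 = $33 + $41 = $74
Min cost = min($72, $74) = $72

$72


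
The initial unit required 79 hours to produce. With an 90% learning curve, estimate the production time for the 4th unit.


Formula: T_n = T_1 * (learning_rate)^(log2(n)) where learning_rate = rate/100
Doublings = log2(4) = 2
T_n = 79 * 0.9^2
T_n = 79 * 0.81 = 64.0 hours

64.0 hours


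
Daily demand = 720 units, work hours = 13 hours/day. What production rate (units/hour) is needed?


Formula: Production Rate = Daily Demand / Available Hours
Rate = 720 units/day / 13 hours/day
Rate = 55.4 units/hour

55.4 units/hour


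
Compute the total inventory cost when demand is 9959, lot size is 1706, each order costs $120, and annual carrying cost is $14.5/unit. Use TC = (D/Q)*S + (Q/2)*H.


TC = 9959/1706 * 120 + 1706/2 * 14.5

$13069.02


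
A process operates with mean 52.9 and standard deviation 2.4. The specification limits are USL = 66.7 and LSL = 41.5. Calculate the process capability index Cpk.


Cpu = (66.7 - 52.9) / (3 * 2.4) = 1.92
Cpl = (52.9 - 41.5) / (3 * 2.4) = 1.58
Cpk = min(1.92, 1.58) = 1.58

1.58


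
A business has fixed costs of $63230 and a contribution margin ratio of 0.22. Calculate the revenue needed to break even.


Formula: BER = Fixed Costs / Contribution Margin Ratio
BER = $63230 / 0.22
BER = $287409.09 (to the nearest cent)

$287409.09


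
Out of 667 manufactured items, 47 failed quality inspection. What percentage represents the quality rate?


Formula: Quality Rate = Good Pieces / Total Pieces * 100
Good pieces = 667 - 47 = 620
QR = 620 / 667 * 100 = 93.0%

93.0%


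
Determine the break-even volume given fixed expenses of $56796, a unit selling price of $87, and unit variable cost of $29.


Formula: BEQ = Fixed Costs / (Price - Variable Cost)
Contribution margin = $87 - $29 = $58/unit
BEQ = ceil($56796 / $58/unit) = ceil(979.24) = 980 units

980 units


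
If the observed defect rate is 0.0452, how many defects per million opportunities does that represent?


DPMO = defect_rate * 1000000 = 0.0452 * 1000000

45200


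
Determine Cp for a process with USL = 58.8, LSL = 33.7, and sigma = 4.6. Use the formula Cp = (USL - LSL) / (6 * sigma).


Cp = (58.8 - 33.7) / (6 * 4.6)

0.91


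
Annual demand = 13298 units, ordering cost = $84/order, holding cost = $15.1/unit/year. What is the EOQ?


Formula: EOQ = sqrt(2 * D * S / H)
Numerator: 2 * 13298 * 84 = 2234064
2DS/H = 2234064 / 15.1 = 147951.3
EOQ = sqrt(147951.3) = 384.6 units

384.6 units


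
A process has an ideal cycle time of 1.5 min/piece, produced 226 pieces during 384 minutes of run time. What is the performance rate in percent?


Formula: Performance = (Ideal CT * Total Count) / Run Time * 100
Ideal output time = 1.5 * 226 = 339.0 min
Performance = 339.0 / 384 * 100 = 88.3%

88.3%


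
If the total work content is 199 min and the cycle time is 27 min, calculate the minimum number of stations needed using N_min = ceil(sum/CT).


Formula: N_min = ceil(Sum of Task Times / Cycle Time)
N_min = ceil(199 min / 27 min) = ceil(7.3704)
N_min = 8 stations

8


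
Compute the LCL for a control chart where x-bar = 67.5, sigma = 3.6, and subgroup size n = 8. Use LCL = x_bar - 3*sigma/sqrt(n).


LCL = 67.5 - 3 * 3.6 / sqrt(8)

63.68


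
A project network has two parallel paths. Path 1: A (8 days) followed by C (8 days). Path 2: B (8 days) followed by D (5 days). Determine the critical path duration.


Path 1 = 8 + 8 = 16 days
Path 2 = 8 + 5 = 13 days
Duration = max(16, 13) = 16 days

16 days


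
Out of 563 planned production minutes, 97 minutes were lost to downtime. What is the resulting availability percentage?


Formula: Availability = (Planned Time - Downtime) / Planned Time * 100
Uptime = 563 - 97 = 466 min
Availability = 466 / 563 * 100 = 82.8%

82.8%


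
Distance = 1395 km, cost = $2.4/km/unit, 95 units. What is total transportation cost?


TC = dist * cost * units = 1395 * 2.4 * 95 = $318060.00

$318060.00


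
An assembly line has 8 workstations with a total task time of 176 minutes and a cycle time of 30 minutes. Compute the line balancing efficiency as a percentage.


Formula: Efficiency = Sum of Task Times / (N_stations * CT) * 100
Total station capacity = 8 stations * 30 min = 240 min
Efficiency = 176 / 240 * 100 = 73.3%

73.3%


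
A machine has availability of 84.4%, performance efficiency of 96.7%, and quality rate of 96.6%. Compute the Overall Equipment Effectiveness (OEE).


Formula: OEE = Availability * Performance * Quality / 10000
A * P = 84.4% * 96.7% / 100 = 81.61%
OEE = 81.61% * 96.6% / 100 = 78.8%

78.8%


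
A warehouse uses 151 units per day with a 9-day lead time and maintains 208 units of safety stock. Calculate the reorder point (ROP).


Formula: ROP = (Daily Demand * Lead Time) + Safety Stock
Demand during lead time = 151 * 9 = 1359 units
ROP = 1359 + 208 = 1567 units

1567 units


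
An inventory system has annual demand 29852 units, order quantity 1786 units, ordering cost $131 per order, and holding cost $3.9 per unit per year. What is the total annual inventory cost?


TC = 29852/1786 * 131 + 1786/2 * 3.9

$5672.29


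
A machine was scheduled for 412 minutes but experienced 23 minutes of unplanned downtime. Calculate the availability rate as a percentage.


Formula: Availability = (Planned Time - Downtime) / Planned Time * 100
Uptime = 412 - 23 = 389 min
Availability = 389 / 412 * 100 = 94.4%

94.4%


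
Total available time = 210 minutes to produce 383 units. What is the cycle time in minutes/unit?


Formula: CT = Available Time / Number of Units
CT = 210 min / 383 units
CT = 0.55 min/unit

0.55 min/unit


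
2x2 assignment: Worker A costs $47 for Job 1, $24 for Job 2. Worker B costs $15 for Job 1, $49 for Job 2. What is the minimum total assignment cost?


Option 1: A->1 + B->2 = $47 + $49 = $96
Option 2: A->2 + B->1 = $24 + $15 = $39
Min cost = min($96, $39) = $39

$39


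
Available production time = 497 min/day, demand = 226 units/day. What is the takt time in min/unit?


Formula: Takt Time = Available Production Time / Customer Demand
Takt = 497 min/day / 226 units/day
Takt = 2.2 min/unit

2.2 min/unit


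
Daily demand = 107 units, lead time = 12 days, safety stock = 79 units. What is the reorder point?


Formula: ROP = (Daily Demand * Lead Time) + Safety Stock
Demand during lead time = 107 * 12 = 1284 units
ROP = 1284 + 79 = 1363 units

1363 units


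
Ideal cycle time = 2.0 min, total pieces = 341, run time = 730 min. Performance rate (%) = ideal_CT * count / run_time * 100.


Formula: Performance = (Ideal CT * Total Count) / Run Time * 100
Ideal output time = 2.0 * 341 = 682.0 min
Performance = 682.0 / 730 * 100 = 93.4%

93.4%


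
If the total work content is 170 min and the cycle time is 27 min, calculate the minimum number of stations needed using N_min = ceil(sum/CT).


Formula: N_min = ceil(Sum of Task Times / Cycle Time)
N_min = ceil(170 min / 27 min) = ceil(6.2963)
N_min = 7 stations

7


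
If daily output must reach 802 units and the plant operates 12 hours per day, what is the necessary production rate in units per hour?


Formula: Production Rate = Daily Demand / Available Hours
Rate = 802 units/day / 12 hours/day
Rate = 66.8 units/hour

66.8 units/hour


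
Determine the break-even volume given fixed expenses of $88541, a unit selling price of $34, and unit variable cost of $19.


Formula: BEQ = Fixed Costs / (Price - Variable Cost)
Contribution margin = $34 - $19 = $15/unit
BEQ = ceil($88541 / $15/unit) = ceil(5902.73) = 5903 units

5903 units


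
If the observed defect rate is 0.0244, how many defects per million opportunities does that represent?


DPMO = defect_rate * 1000000 = 0.0244 * 1000000

24400


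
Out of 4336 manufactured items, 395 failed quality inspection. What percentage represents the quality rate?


Formula: Quality Rate = Good Pieces / Total Pieces * 100
Good pieces = 4336 - 395 = 3941
QR = 3941 / 4336 * 100 = 90.9%

90.9%


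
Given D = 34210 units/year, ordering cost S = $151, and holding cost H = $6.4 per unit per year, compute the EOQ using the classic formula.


Formula: EOQ = sqrt(2 * D * S / H)
Numerator: 2 * 34210 * 151 = 10331420
2DS/H = 10331420 / 6.4 = 1614284.4
EOQ = sqrt(1614284.4) = 1270.5 units

1270.5 units


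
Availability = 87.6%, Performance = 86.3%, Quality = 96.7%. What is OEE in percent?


Formula: OEE = Availability * Performance * Quality / 10000
A * P = 87.6% * 86.3% / 100 = 75.6%
OEE = 75.6% * 96.7% / 100 = 73.1%

73.1%


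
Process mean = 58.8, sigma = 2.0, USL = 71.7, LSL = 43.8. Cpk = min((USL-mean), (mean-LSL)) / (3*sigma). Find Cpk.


Cpu = (71.7 - 58.8) / (3 * 2.0) = 2.15
Cpl = (58.8 - 43.8) / (3 * 2.0) = 2.5
Cpk = min(2.15, 2.5) = 2.15

2.15


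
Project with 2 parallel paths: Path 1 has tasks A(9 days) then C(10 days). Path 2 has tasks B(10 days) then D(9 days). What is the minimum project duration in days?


Path 1 = 9 + 10 = 19 days
Path 2 = 10 + 9 = 19 days
Duration = max(19, 19) = 19 days

19 days


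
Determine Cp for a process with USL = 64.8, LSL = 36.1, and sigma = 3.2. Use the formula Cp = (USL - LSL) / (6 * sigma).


Cp = (64.8 - 36.1) / (6 * 3.2)

1.49


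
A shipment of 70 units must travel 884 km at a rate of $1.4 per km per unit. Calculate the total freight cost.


TC = dist * cost * units = 884 * 1.4 * 70 = $86632.00

$86632.00


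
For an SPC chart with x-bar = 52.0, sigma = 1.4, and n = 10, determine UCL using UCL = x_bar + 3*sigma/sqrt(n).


UCL = 52.0 + 3 * 1.4 / sqrt(10)

53.33


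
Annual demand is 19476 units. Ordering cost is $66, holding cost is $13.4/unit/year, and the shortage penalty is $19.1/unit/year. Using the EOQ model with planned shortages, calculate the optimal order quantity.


Formula: EOQ* = sqrt(2DS/H) * sqrt((H+P)/P)
Base EOQ = sqrt(2*19476*66/13.4) = 438.01 units
Correction = sqrt((13.4+19.1)/19.1) = 1.30444
EOQ* = 438.01 * 1.30444 = 571.4 units

571.4 units


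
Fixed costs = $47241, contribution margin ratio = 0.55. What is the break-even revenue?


Formula: BER = Fixed Costs / Contribution Margin Ratio
BER = $47241 / 0.55
BER = $85892.73 (to the nearest cent)

$85892.73


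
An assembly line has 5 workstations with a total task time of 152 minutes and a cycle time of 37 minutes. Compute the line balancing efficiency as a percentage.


Formula: Efficiency = Sum of Task Times / (N_stations * CT) * 100
Total station capacity = 5 stations * 37 min = 185 min
Efficiency = 152 / 185 * 100 = 82.2%

82.2%


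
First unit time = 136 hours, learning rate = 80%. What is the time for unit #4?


Formula: T_n = T_1 * (learning_rate)^(log2(n)) where learning_rate = rate/100
Doublings = log2(4) = 2
T_n = 136 * 0.8^2
T_n = 136 * 0.64 = 87.0 hours

87.0 hours


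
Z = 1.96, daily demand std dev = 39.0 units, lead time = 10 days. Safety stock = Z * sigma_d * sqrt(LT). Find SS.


Formula: SS = z * sigma_d * sqrt(LT)
sqrt(LT) = sqrt(10) = 3.1623
SS = 1.96 * 39.0 * 3.1623
SS = 241.7 units

241.7 units


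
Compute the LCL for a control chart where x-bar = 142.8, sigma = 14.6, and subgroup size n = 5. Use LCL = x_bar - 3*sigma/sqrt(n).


LCL = 142.8 - 3 * 14.6 / sqrt(5)

123.21


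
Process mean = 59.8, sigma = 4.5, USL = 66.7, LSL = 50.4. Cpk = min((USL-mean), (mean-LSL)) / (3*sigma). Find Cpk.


Cpu = (66.7 - 59.8) / (3 * 4.5) = 0.51
Cpl = (59.8 - 50.4) / (3 * 4.5) = 0.7
Cpk = min(0.51, 0.7) = 0.51

0.51


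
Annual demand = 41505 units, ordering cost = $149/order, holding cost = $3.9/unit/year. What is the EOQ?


Formula: EOQ = sqrt(2 * D * S / H)
Numerator: 2 * 41505 * 149 = 12368490
2DS/H = 12368490 / 3.9 = 3171407.7
EOQ = sqrt(3171407.7) = 1780.8 units

1780.8 units


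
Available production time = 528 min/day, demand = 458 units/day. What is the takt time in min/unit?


Formula: Takt Time = Available Production Time / Customer Demand
Takt = 528 min/day / 458 units/day
Takt = 1.15 min/unit

1.15 min/unit


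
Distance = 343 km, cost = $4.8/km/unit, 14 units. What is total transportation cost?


TC = dist * cost * units = 343 * 4.8 * 14 = $23049.60

$23049.60


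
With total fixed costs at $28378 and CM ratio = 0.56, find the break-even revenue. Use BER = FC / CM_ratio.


Formula: BER = Fixed Costs / Contribution Margin Ratio
BER = $28378 / 0.56
BER = $50675.00 (to the nearest cent)

$50675.00


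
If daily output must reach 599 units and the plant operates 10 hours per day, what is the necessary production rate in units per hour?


Formula: Production Rate = Daily Demand / Available Hours
Rate = 599 units/day / 10 hours/day
Rate = 59.9 units/hour

59.9 units/hour


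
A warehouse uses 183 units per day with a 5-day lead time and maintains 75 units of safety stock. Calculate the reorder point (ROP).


Formula: ROP = (Daily Demand * Lead Time) + Safety Stock
Demand during lead time = 183 * 5 = 915 units
ROP = 915 + 75 = 990 units

990 units


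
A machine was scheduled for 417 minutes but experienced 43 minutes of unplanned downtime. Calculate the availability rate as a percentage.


Formula: Availability = (Planned Time - Downtime) / Planned Time * 100
Uptime = 417 - 43 = 374 min
Availability = 374 / 417 * 100 = 89.7%

89.7%


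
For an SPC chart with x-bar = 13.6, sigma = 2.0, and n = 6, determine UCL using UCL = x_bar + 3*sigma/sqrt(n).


UCL = 13.6 + 3 * 2.0 / sqrt(6)

16.05


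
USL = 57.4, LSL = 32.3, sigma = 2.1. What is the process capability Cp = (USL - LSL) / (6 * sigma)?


Cp = (57.4 - 32.3) / (6 * 2.1)

1.99


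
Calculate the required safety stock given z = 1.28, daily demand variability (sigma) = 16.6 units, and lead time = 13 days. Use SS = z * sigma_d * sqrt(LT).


Formula: SS = z * sigma_d * sqrt(LT)
sqrt(LT) = sqrt(13) = 3.6056
SS = 1.28 * 16.6 * 3.6056
SS = 76.6 units

76.6 units


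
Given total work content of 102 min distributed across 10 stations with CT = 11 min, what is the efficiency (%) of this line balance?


Formula: Efficiency = Sum of Task Times / (N_stations * CT) * 100
Total station capacity = 10 stations * 11 min = 110 min
Efficiency = 102 / 110 * 100 = 92.7%

92.7%


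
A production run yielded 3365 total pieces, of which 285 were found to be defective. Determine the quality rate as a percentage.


Formula: Quality Rate = Good Pieces / Total Pieces * 100
Good pieces = 3365 - 285 = 3080
QR = 3080 / 3365 * 100 = 91.5%

91.5%


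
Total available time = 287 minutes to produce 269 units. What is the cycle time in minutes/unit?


Formula: CT = Available Time / Number of Units
CT = 287 min / 269 units
CT = 1.07 min/unit

1.07 min/unit


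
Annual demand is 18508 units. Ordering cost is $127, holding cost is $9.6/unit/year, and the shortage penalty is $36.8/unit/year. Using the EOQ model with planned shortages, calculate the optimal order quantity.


Formula: EOQ* = sqrt(2DS/H) * sqrt((H+P)/P)
Base EOQ = sqrt(2*18508*127/9.6) = 699.78 units
Correction = sqrt((9.6+36.8)/36.8) = 1.12288
EOQ* = 699.78 * 1.12288 = 785.8 units

785.8 units


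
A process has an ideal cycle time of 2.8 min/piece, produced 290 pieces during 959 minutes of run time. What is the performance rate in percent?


Formula: Performance = (Ideal CT * Total Count) / Run Time * 100
Ideal output time = 2.8 * 290 = 812.0 min
Performance = 812.0 / 959 * 100 = 84.7%

84.7%


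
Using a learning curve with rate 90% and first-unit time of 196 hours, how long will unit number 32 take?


Formula: T_n = T_1 * (learning_rate)^(log2(n)) where learning_rate = rate/100
Doublings = log2(32) = 5
T_n = 196 * 0.9^5
T_n = 196 * 0.5905 = 115.7 hours

115.7 hours


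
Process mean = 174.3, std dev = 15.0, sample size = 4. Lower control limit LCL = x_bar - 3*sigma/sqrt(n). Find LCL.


LCL = 174.3 - 3 * 15.0 / sqrt(4)

151.8


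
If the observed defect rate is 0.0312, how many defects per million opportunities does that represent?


DPMO = defect_rate * 1000000 = 0.0312 * 1000000

31200


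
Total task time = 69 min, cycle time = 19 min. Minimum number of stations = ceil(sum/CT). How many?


Formula: N_min = ceil(Sum of Task Times / Cycle Time)
N_min = ceil(69 min / 19 min) = ceil(3.6316)
N_min = 4 stations

4


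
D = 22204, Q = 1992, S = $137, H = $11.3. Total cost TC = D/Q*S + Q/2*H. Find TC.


TC = 22204/1992 * 137 + 1992/2 * 11.3

$12781.88


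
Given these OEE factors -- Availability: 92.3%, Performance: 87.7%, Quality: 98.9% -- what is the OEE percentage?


Formula: OEE = Availability * Performance * Quality / 10000
A * P = 92.3% * 87.7% / 100 = 80.95%
OEE = 80.95% * 98.9% / 100 = 80.1%

80.1%


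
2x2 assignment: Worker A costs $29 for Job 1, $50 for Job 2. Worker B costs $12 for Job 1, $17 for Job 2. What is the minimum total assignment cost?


Option 1: A->1 + B->2 = $29 + $17 = $46
Option 2: A->2 + B->1 = $50 + $12 = $62
Min cost = min($46, $62) = $46

$46


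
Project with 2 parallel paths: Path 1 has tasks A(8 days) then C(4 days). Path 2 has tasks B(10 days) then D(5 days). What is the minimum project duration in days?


Path 1 = 8 + 4 = 12 days
Path 2 = 10 + 5 = 15 days
Duration = max(12, 15) = 15 days

15 days


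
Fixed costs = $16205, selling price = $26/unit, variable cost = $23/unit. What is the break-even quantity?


Formula: BEQ = Fixed Costs / (Price - Variable Cost)
Contribution margin = $26 - $23 = $3/unit
BEQ = ceil($16205 / $3/unit) = ceil(5401.67) = 5402 units

5402 units


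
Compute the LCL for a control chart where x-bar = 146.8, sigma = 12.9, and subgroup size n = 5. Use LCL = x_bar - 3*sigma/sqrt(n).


LCL = 146.8 - 3 * 12.9 / sqrt(5)

129.49


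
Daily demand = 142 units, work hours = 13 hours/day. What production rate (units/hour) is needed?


Formula: Production Rate = Daily Demand / Available Hours
Rate = 142 units/day / 13 hours/day
Rate = 10.9 units/hour

10.9 units/hour


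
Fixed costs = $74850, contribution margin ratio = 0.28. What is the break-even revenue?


Formula: BER = Fixed Costs / Contribution Margin Ratio
BER = $74850 / 0.28
BER = $267321.43 (to the nearest cent)

$267321.43


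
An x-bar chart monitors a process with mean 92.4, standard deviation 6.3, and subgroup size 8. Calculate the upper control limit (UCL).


UCL = 92.4 + 3 * 6.3 / sqrt(8)

99.08


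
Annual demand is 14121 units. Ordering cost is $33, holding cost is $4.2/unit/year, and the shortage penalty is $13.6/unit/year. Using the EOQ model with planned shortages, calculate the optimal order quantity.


Formula: EOQ* = sqrt(2DS/H) * sqrt((H+P)/P)
Base EOQ = sqrt(2*14121*33/4.2) = 471.06 units
Correction = sqrt((4.2+13.6)/13.6) = 1.14404
EOQ* = 471.06 * 1.14404 = 538.9 units

538.9 units


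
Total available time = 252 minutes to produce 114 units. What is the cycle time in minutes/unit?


Formula: CT = Available Time / Number of Units
CT = 252 min / 114 units
CT = 2.21 min/unit

2.21 min/unit


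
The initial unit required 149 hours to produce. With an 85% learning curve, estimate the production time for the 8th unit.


Formula: T_n = T_1 * (learning_rate)^(log2(n)) where learning_rate = rate/100
Doublings = log2(8) = 3
T_n = 149 * 0.85^3
T_n = 149 * 0.6141 = 91.5 hours

91.5 hours


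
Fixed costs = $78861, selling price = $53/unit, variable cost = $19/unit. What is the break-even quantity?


Formula: BEQ = Fixed Costs / (Price - Variable Cost)
Contribution margin = $53 - $19 = $34/unit
BEQ = ceil($78861 / $34/unit) = ceil(2319.44) = 2320 units

2320 units


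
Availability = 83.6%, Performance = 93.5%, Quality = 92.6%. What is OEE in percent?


Formula: OEE = Availability * Performance * Quality / 10000
A * P = 83.6% * 93.5% / 100 = 78.17%
OEE = 78.17% * 92.6% / 100 = 72.4%

72.4%


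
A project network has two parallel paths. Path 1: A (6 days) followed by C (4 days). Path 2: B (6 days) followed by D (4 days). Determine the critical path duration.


Path 1 = 6 + 4 = 10 days
Path 2 = 6 + 4 = 10 days
Duration = max(10, 10) = 10 days

10 days


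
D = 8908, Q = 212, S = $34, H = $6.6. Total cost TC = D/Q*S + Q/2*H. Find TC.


TC = 8908/212 * 34 + 212/2 * 6.6

$2128.24


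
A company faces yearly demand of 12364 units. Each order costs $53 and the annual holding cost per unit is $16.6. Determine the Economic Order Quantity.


Formula: EOQ = sqrt(2 * D * S / H)
Numerator: 2 * 12364 * 53 = 1310584
2DS/H = 1310584 / 16.6 = 78950.8
EOQ = sqrt(78950.8) = 281.0 units

281.0 units


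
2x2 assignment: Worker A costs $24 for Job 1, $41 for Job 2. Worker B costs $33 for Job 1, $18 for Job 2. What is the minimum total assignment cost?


Option 1: A->1 + B->2 = $24 + $18 = $42
Option 2: A->2 + B->1 = $41 + $33 = $74
Min cost = min($42, $74) = $42

$42


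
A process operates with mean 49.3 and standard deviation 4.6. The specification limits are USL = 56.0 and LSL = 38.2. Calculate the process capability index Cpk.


Cpu = (56.0 - 49.3) / (3 * 4.6) = 0.49
Cpl = (49.3 - 38.2) / (3 * 4.6) = 0.8
Cpk = min(0.49, 0.8) = 0.49

0.49


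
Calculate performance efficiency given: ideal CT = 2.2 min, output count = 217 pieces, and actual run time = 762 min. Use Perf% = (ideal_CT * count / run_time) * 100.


Formula: Performance = (Ideal CT * Total Count) / Run Time * 100
Ideal output time = 2.2 * 217 = 477.4 min
Performance = 477.4 / 762 * 100 = 62.7%

62.7%


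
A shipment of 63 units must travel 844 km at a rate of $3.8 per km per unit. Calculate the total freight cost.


TC = dist * cost * units = 844 * 3.8 * 63 = $202053.60

$202053.60


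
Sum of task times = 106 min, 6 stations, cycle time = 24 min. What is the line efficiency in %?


Formula: Efficiency = Sum of Task Times / (N_stations * CT) * 100
Total station capacity = 6 stations * 24 min = 144 min
Efficiency = 106 / 144 * 100 = 73.6%

73.6%


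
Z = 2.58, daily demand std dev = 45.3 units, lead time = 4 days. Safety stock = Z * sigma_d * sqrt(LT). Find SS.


Formula: SS = z * sigma_d * sqrt(LT)
sqrt(LT) = sqrt(4) = 2.0
SS = 2.58 * 45.3 * 2.0
SS = 233.7 units

233.7 units


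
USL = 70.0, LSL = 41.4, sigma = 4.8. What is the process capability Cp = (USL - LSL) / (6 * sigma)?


Cp = (70.0 - 41.4) / (6 * 4.8)

0.99


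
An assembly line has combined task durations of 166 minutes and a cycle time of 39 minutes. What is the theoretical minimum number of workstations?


Formula: N_min = ceil(Sum of Task Times / Cycle Time)
N_min = ceil(166 min / 39 min) = ceil(4.2564)
N_min = 5 stations

5


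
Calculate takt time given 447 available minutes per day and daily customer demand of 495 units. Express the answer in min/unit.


Formula: Takt Time = Available Production Time / Customer Demand
Takt = 447 min/day / 495 units/day
Takt = 0.9 min/unit

0.9 min/unit


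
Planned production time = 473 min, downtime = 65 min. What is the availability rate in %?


Formula: Availability = (Planned Time - Downtime) / Planned Time * 100
Uptime = 473 - 65 = 408 min
Availability = 408 / 473 * 100 = 86.3%

86.3%


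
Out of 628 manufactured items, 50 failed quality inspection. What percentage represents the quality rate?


Formula: Quality Rate = Good Pieces / Total Pieces * 100
Good pieces = 628 - 50 = 578
QR = 578 / 628 * 100 = 92.0%

92.0%


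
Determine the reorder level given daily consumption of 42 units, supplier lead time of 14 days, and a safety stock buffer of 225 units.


Formula: ROP = (Daily Demand * Lead Time) + Safety Stock
Demand during lead time = 42 * 14 = 588 units
ROP = 588 + 225 = 813 units

813 units


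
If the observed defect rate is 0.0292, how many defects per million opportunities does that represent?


DPMO = defect_rate * 1000000 = 0.0292 * 1000000

29200


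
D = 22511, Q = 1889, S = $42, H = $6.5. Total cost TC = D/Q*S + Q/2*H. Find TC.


TC = 22511/1889 * 42 + 1889/2 * 6.5

$6639.76


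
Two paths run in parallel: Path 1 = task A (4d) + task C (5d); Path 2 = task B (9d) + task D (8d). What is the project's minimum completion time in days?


Path 1 = 4 + 5 = 9 days
Path 2 = 9 + 8 = 17 days
Duration = max(9, 17) = 17 days

17 days


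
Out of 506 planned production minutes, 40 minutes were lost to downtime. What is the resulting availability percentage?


Formula: Availability = (Planned Time - Downtime) / Planned Time * 100
Uptime = 506 - 40 = 466 min
Availability = 466 / 506 * 100 = 92.1%

92.1%


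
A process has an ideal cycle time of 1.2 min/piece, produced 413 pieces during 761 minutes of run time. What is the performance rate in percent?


Formula: Performance = (Ideal CT * Total Count) / Run Time * 100
Ideal output time = 1.2 * 413 = 495.6 min
Performance = 495.6 / 761 * 100 = 65.1%

65.1%


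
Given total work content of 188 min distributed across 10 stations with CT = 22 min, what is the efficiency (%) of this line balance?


Formula: Efficiency = Sum of Task Times / (N_stations * CT) * 100
Total station capacity = 10 stations * 22 min = 220 min
Efficiency = 188 / 220 * 100 = 85.5%

85.5%


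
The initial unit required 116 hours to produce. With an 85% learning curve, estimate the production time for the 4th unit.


Formula: T_n = T_1 * (learning_rate)^(log2(n)) where learning_rate = rate/100
Doublings = log2(4) = 2
T_n = 116 * 0.85^2
T_n = 116 * 0.7225 = 83.8 hours

83.8 hours


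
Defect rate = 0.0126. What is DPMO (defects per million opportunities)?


DPMO = defect_rate * 1000000 = 0.0126 * 1000000

12600


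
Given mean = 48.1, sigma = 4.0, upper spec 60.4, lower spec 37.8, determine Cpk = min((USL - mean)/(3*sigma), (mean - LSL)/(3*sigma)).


Cpu = (60.4 - 48.1) / (3 * 4.0) = 1.03
Cpl = (48.1 - 37.8) / (3 * 4.0) = 0.86
Cpk = min(1.03, 0.86) = 0.86

0.86


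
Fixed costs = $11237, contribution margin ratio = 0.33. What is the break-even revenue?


Formula: BER = Fixed Costs / Contribution Margin Ratio
BER = $11237 / 0.33
BER = $34051.52 (to the nearest cent)

$34051.52


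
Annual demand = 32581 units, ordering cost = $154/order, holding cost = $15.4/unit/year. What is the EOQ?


Formula: EOQ = sqrt(2 * D * S / H)
Numerator: 2 * 32581 * 154 = 10034948
2DS/H = 10034948 / 15.4 = 651620.0
EOQ = sqrt(651620.0) = 807.2 units

807.2 units


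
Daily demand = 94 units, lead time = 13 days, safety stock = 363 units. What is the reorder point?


Formula: ROP = (Daily Demand * Lead Time) + Safety Stock
Demand during lead time = 94 * 13 = 1222 units
ROP = 1222 + 363 = 1585 units

1585 units


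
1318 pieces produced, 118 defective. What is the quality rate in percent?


Formula: Quality Rate = Good Pieces / Total Pieces * 100
Good pieces = 1318 - 118 = 1200
QR = 1200 / 1318 * 100 = 91.0%

91.0%


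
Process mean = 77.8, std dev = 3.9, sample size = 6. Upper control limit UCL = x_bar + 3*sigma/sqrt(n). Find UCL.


UCL = 77.8 + 3 * 3.9 / sqrt(6)

82.58


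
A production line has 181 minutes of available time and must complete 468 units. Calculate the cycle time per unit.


Formula: CT = Available Time / Number of Units
CT = 181 min / 468 units
CT = 0.39 min/unit

0.39 min/unit


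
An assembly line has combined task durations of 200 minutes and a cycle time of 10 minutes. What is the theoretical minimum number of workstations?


Formula: N_min = ceil(Sum of Task Times / Cycle Time)
N_min = ceil(200 min / 10 min) = ceil(20.0)
N_min = 20 stations

20


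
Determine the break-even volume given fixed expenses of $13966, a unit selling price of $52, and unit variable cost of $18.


Formula: BEQ = Fixed Costs / (Price - Variable Cost)
Contribution margin = $52 - $18 = $34/unit
BEQ = ceil($13966 / $34/unit) = ceil(410.76) = 411 units

411 units


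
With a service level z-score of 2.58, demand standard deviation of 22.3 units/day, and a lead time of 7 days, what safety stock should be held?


Formula: SS = z * sigma_d * sqrt(LT)
sqrt(LT) = sqrt(7) = 2.6458
SS = 2.58 * 22.3 * 2.6458
SS = 152.2 units

152.2 units


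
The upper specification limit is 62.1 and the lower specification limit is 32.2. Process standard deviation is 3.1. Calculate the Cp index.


Cp = (62.1 - 32.2) / (6 * 3.1)

1.61


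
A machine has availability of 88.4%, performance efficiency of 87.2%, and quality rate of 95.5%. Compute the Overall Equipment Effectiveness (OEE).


Formula: OEE = Availability * Performance * Quality / 10000
A * P = 88.4% * 87.2% / 100 = 77.08%
OEE = 77.08% * 95.5% / 100 = 73.6%

73.6%


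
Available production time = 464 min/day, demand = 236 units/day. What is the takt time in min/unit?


Formula: Takt Time = Available Production Time / Customer Demand
Takt = 464 min/day / 236 units/day
Takt = 1.97 min/unit

1.97 min/unit


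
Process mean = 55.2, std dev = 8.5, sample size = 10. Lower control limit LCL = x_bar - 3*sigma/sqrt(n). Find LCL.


LCL = 55.2 - 3 * 8.5 / sqrt(10)

47.14


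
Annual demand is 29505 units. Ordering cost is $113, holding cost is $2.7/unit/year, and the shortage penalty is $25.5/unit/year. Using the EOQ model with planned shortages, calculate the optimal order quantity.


Formula: EOQ* = sqrt(2DS/H) * sqrt((H+P)/P)
Base EOQ = sqrt(2*29505*113/2.7) = 1571.52 units
Correction = sqrt((2.7+25.5)/25.5) = 1.05161
EOQ* = 1571.52 * 1.05161 = 1652.6 units

1652.6 units


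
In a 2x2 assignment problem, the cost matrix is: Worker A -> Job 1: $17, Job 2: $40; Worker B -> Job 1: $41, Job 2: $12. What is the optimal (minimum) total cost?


Option 1: A->1 + B->2 = $17 + $12 = $29
Option 2: A->2 + B->1 = $40 + $41 = $81
Min cost = min($29, $81) = $29

$29


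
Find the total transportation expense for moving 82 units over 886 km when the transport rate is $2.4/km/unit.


TC = dist * cost * units = 886 * 2.4 * 82 = $174364.80

$174364.80


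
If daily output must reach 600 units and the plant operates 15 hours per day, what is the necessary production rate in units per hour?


Formula: Production Rate = Daily Demand / Available Hours
Rate = 600 units/day / 15 hours/day
Rate = 40.0 units/hour

40.0 units/hour


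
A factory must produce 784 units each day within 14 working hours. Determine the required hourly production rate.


Formula: Production Rate = Daily Demand / Available Hours
Rate = 784 units/day / 14 hours/day
Rate = 56.0 units/hour

56.0 units/hour


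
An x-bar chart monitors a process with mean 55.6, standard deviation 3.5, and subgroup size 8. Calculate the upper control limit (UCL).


UCL = 55.6 + 3 * 3.5 / sqrt(8)

59.31


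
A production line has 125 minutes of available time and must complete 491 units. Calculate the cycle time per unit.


Formula: CT = Available Time / Number of Units
CT = 125 min / 491 units
CT = 0.25 min/unit

0.25 min/unit


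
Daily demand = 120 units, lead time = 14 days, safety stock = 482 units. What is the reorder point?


Formula: ROP = (Daily Demand * Lead Time) + Safety Stock
Demand during lead time = 120 * 14 = 1680 units
ROP = 1680 + 482 = 2162 units

2162 units


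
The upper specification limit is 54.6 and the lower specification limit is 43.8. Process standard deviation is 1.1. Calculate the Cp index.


Cp = (54.6 - 43.8) / (6 * 1.1)

1.64


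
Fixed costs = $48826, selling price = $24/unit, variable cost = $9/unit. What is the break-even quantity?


Formula: BEQ = Fixed Costs / (Price - Variable Cost)
Contribution margin = $24 - $9 = $15/unit
BEQ = ceil($48826 / $15/unit) = ceil(3255.07) = 3256 units

3256 units


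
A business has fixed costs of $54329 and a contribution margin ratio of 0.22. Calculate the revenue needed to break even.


Formula: BER = Fixed Costs / Contribution Margin Ratio
BER = $54329 / 0.22
BER = $246950.00 (to the nearest cent)

$246950.00


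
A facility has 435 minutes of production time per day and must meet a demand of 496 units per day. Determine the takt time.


Formula: Takt Time = Available Production Time / Customer Demand
Takt = 435 min/day / 496 units/day
Takt = 0.88 min/unit

0.88 min/unit


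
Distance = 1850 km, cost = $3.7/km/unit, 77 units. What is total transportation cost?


TC = dist * cost * units = 1850 * 3.7 * 77 = $527065.00

$527065.00


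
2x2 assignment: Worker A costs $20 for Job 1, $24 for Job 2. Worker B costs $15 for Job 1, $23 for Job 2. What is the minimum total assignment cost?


Option 1: A->1 + B->2 = $20 + $23 = $43
Option 2: A->2 + B->1 = $24 + $15 = $39
Min cost = min($43, $39) = $39

$39


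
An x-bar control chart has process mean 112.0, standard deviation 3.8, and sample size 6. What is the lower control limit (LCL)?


LCL = 112.0 - 3 * 3.8 / sqrt(6)

107.35


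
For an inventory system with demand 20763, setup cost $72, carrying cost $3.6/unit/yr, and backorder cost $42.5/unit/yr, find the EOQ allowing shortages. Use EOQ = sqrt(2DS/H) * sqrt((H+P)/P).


Formula: EOQ* = sqrt(2DS/H) * sqrt((H+P)/P)
Base EOQ = sqrt(2*20763*72/3.6) = 911.33 units
Correction = sqrt((3.6+42.5)/42.5) = 1.04149
EOQ* = 911.33 * 1.04149 = 949.1 units

949.1 units


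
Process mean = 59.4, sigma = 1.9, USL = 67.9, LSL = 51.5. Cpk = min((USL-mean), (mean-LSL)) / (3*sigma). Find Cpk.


Cpu = (67.9 - 59.4) / (3 * 1.9) = 1.49
Cpl = (59.4 - 51.5) / (3 * 1.9) = 1.39
Cpk = min(1.49, 1.39) = 1.39

1.39


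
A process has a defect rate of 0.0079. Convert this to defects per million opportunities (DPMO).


DPMO = defect_rate * 1000000 = 0.0079 * 1000000

7900


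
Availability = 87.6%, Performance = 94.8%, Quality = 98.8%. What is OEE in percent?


Formula: OEE = Availability * Performance * Quality / 10000
A * P = 87.6% * 94.8% / 100 = 83.04%
OEE = 83.04% * 98.8% / 100 = 82.0%

82.0%


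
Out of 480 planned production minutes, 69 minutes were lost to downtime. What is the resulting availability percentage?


Formula: Availability = (Planned Time - Downtime) / Planned Time * 100
Uptime = 480 - 69 = 411 min
Availability = 411 / 480 * 100 = 85.6%

85.6%


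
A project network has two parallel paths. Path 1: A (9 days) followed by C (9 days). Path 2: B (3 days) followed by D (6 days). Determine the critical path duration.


Path 1 = 9 + 9 = 18 days
Path 2 = 3 + 6 = 9 days
Duration = max(18, 9) = 18 days

18 days


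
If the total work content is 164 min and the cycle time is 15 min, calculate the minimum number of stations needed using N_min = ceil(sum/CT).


Formula: N_min = ceil(Sum of Task Times / Cycle Time)
N_min = ceil(164 min / 15 min) = ceil(10.9333)
N_min = 11 stations

11


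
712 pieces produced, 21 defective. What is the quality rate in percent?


Formula: Quality Rate = Good Pieces / Total Pieces * 100
Good pieces = 712 - 21 = 691
QR = 691 / 712 * 100 = 97.1%

97.1%


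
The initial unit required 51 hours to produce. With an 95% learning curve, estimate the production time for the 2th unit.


Formula: T_n = T_1 * (learning_rate)^(log2(n)) where learning_rate = rate/100
Doublings = log2(2) = 1
T_n = 51 * 0.95^1
T_n = 51 * 0.95 = 48.5 hours

48.5 hours


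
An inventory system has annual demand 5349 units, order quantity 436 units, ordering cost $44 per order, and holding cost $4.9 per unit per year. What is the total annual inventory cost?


TC = 5349/436 * 44 + 436/2 * 4.9

$1608.01


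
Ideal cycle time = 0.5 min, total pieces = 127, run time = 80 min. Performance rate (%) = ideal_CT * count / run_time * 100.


Formula: Performance = (Ideal CT * Total Count) / Run Time * 100
Ideal output time = 0.5 * 127 = 63.5 min
Performance = 63.5 / 80 * 100 = 79.4%

79.4%


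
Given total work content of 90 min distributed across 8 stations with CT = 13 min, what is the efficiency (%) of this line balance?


Formula: Efficiency = Sum of Task Times / (N_stations * CT) * 100
Total station capacity = 8 stations * 13 min = 104 min
Efficiency = 90 / 104 * 100 = 86.5%

86.5%


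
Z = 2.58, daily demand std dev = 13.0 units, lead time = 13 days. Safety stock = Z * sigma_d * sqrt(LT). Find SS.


Formula: SS = z * sigma_d * sqrt(LT)
sqrt(LT) = sqrt(13) = 3.6056
SS = 2.58 * 13.0 * 3.6056
SS = 120.9 units

120.9 units


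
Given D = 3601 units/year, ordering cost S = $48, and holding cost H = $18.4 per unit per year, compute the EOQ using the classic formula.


Formula: EOQ = sqrt(2 * D * S / H)
Numerator: 2 * 3601 * 48 = 345696
2DS/H = 345696 / 18.4 = 18787.8
EOQ = sqrt(18787.8) = 137.1 units

137.1 units


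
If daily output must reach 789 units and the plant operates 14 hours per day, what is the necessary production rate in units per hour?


Formula: Production Rate = Daily Demand / Available Hours
Rate = 789 units/day / 14 hours/day
Rate = 56.4 units/hour

56.4 units/hour


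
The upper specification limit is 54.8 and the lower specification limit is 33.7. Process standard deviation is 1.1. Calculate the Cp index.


Cp = (54.8 - 33.7) / (6 * 1.1)

3.2


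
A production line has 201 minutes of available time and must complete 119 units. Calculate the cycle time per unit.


Formula: CT = Available Time / Number of Units
CT = 201 min / 119 units
CT = 1.69 min/unit

1.69 min/unit


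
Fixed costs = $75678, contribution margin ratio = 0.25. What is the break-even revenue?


Formula: BER = Fixed Costs / Contribution Margin Ratio
BER = $75678 / 0.25
BER = $302712.00 (to the nearest cent)

$302712.00


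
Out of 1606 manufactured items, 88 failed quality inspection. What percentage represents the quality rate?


Formula: Quality Rate = Good Pieces / Total Pieces * 100
Good pieces = 1606 - 88 = 1518
QR = 1518 / 1606 * 100 = 94.5%

94.5%


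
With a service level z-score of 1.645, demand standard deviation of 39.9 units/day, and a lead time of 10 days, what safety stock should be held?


Formula: SS = z * sigma_d * sqrt(LT)
sqrt(LT) = sqrt(10) = 3.1623
SS = 1.645 * 39.9 * 3.1623
SS = 207.6 units

207.6 units


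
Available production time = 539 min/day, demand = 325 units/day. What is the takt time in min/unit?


Formula: Takt Time = Available Production Time / Customer Demand
Takt = 539 min/day / 325 units/day
Takt = 1.66 min/unit

1.66 min/unit


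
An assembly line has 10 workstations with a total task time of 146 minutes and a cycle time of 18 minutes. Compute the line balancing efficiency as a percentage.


Formula: Efficiency = Sum of Task Times / (N_stations * CT) * 100
Total station capacity = 10 stations * 18 min = 180 min
Efficiency = 146 / 180 * 100 = 81.1%

81.1%


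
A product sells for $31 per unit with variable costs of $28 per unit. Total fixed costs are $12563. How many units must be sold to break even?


Formula: BEQ = Fixed Costs / (Price - Variable Cost)
Contribution margin = $31 - $28 = $3/unit
BEQ = ceil($12563 / $3/unit) = ceil(4187.67) = 4188 units

4188 units


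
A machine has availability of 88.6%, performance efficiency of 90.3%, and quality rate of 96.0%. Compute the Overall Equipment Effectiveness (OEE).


Formula: OEE = Availability * Performance * Quality / 10000
A * P = 88.6% * 90.3% / 100 = 80.01%
OEE = 80.01% * 96.0% / 100 = 76.8%

76.8%


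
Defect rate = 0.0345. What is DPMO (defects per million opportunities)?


DPMO = defect_rate * 1000000 = 0.0345 * 1000000

34500


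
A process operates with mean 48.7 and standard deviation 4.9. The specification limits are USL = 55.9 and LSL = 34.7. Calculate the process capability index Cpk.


Cpu = (55.9 - 48.7) / (3 * 4.9) = 0.49
Cpl = (48.7 - 34.7) / (3 * 4.9) = 0.95
Cpk = min(0.49, 0.95) = 0.49

0.49


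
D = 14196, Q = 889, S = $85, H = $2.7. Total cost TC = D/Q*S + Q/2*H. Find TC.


TC = 14196/889 * 85 + 889/2 * 2.7

$2557.47
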